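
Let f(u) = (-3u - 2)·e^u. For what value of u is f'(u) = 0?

-5/3

By the product rule, f'(u) = (-3u - 5)·e^u. Since e^u > 0, the only critical point is u = -5/3.
f''(-5/3) has the same sign as -3 < 0, so this is a local maximum.
f(-5/3) = (3)·e^(-5/3) ≈ 0.5666.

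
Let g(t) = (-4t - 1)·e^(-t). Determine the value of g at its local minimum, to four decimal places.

-1.8895

Differentiating with the product rule gives g'(t) = (4t - 3)·e^(-t). Since e^(-t) > 0, the only critical point is t = 3/4.
g''(3/4) has the same sign as 4 > 0, so this is a local minimum.
g(3/4) = (-4)·e^(-3/4) ≈ -1.8895.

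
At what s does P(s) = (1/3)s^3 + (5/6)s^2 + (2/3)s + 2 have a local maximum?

-1

Critical points: P'(s) = s^2 + (5/3)s + 2/3 vanishes at s = -1, -2/3.
Second-derivative test with P''(s) = 2s + 5/3: P''(-1) = -1/3 < 0 ⇒ local maximum; P''(-2/3) = 1/3 > 0 ⇒ local minimum.
So the local maximum value is P(-1) = 11/6.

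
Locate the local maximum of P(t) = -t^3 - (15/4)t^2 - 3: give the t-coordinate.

P'(t) = -3t^2 - (15/2)t. Setting P'(t) = 0 gives t ∈ {-5/2, 0}.
Since P''(t) = -6t - 15/2, we get P''(-5/2) = 15/2 > 0 ⇒ local minimum; P''(0) = -15/2 < 0 ⇒ local maximum.
So the local maximum value is P(0) = -3.

0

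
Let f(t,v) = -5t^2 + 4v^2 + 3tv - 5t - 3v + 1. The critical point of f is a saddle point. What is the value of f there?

99/89

∂f/∂t = -10t + 3v - 5 = 0 and ∂f/∂v = 3t + 8v - 3 = 0, so (t, v) = (-31/89, 45/89).
The Hessian has f_{tt} = -10, f_{vv} = 8, f_{tv} = 3, giving D = -89 < 0, so the point is a saddle point.
f(-31/89, 45/89) = 99/89.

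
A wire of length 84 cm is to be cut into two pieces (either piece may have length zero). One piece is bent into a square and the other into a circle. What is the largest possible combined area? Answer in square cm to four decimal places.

Let x be the length used for the square. Square side x/4; circle radius (84−x)/(2π).
A(x) = (x/4)² + π·((84−x)/(2π))² = x²/16 + (84−x)²/(4π) for 0 ≤ x ≤ 84. A'(x) = x/8 − (84−x)/(2π) = 0 gives x = 4·84/(π+4) ≈ 47.0483.
A'' > 0, so the interior critical point is a minimum; the maximum is at an endpoint. A(0) = 561.4986 and A(84) = 441.0000, so the largest area is 561.4986.

561.4986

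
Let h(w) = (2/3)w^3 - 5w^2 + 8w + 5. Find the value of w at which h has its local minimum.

4

Critical points: h'(w) = 2w^2 - 10w + 8 vanishes at w = 1, 4.
Since h''(w) = 4w - 10, we get h''(1) = -6 < 0 ⇒ local maximum; h''(4) = 6 > 0 ⇒ local minimum.
So the local minimum value is h(4) = -1/3.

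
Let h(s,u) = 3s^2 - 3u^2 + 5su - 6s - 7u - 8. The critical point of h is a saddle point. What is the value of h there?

∂h/∂s = 6s + 5u - 6 = 0 and ∂h/∂u = 5s - 6u - 7 = 0, so (s, u) = (71/61, -12/61).
The Hessian has h_{ss} = 6, h_{uu} = -6, h_{su} = 5, giving D = -61 < 0, so the point is a saddle point.
h(71/61, -12/61) = -659/61.

-659/61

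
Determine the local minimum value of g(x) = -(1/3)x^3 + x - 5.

Critical points: g'(x) = -x^2 + 1 vanishes at x = -1, 1.
Second-derivative test with g''(x) = -2x: g''(-1) = 2 > 0 ⇒ local minimum; g''(1) = -2 < 0 ⇒ local maximum.
The local minimum is g(-1) = -17/3.

-17/3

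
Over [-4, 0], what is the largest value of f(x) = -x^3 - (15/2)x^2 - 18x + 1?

f'(x) = -3x^2 - 15x - 18, which vanishes at x = -3 and x = -2.
Compare values at every candidate in [-4, 0]: f(-4) = 17,  f(-3) = 29/2,  f(-2) = 15,  f(0) = 1.
So the maximum is f(-4) = 17.

17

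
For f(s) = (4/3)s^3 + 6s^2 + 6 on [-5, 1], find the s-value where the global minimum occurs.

-5

Differentiating, f'(s) = 4s^2 + 12s; which vanishes at s = -3 and s = 0.
Compare values at every candidate in [-5, 1]: f(-5) = -32/3, f(-3) = 24, f(0) = 6, f(1) = 40/3.
Hence the absolute minimum is -32/3 at s = -5.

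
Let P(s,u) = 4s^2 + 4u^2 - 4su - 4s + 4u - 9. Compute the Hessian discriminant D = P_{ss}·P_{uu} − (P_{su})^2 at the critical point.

∂P/∂s = 8s - 4u - 4 = 0 and ∂P/∂u = -4s + 8u + 4 = 0, so (s, u) = (1/3, -1/3).
The Hessian has P_{ss} = 8, P_{uu} = 8, P_{su} = -4, giving D = 48 > 0 with P_{ss} > 0, so the point is a local minimum.
D = (8)·(8) − (-4)^2 = 48.

48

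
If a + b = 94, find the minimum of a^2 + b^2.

4418

With a + b = 94, a^2 + b^2 = a^2 + (94 − a)^2.
The derivative 2a − 2(94 − a) = 4a − 188 vanishes at a = 47; second derivative 4 > 0, a minimum.
The minimum is 2·(47)^2 = 4418.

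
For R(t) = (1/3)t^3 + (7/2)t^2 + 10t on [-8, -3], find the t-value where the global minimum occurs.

R'(t) = t^2 + 7t + 10, whose only zero in [-8, -3] is t = -5.
Evaluating at the critical points and endpoints: R(-8) = -80/3, R(-5) = -25/6, R(-3) = -15/2.
The minimum over the interval is -80/3, attained at t = -8.

-8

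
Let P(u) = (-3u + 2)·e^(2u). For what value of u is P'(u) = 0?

1/6

Differentiating with the product rule gives P'(u) = (-6u + 1)·e^(2u). Since e^(2u) > 0, the only critical point is u = 1/6.
P''(1/6) has the same sign as -6 < 0, so this is a local maximum.
P(1/6) = (3/2)·e^(1/3) ≈ 2.0934.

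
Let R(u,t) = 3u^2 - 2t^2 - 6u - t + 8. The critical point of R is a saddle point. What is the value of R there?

41/8

∂R/∂u = 6u - 6 = 0 and ∂R/∂t = -4t - 1 = 0, so (u, t) = (1, -1/4).
The Hessian has R_{uu} = 6, R_{tt} = -4, R_{ut} = 0, giving D = -24 < 0, so the point is a saddle point.
R(1, -1/4) = 41/8.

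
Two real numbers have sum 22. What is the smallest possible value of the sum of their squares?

With a + b = 22, a^2 + b^2 = a^2 + (22 − a)^2.
The derivative 2a − 2(22 − a) = 4a − 44 vanishes at a = 11; second derivative 4 > 0, a minimum.
The minimum is 2·(11)^2 = 242.

242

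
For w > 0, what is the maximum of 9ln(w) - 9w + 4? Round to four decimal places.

-5.0000

f'(w) = 9/w − 9 = 0 gives w = 1.
f''(w) = -9/w², which is negative for w > 0, so this is a local maximum.
f(1) = 9·ln(1) - 9 + 4 ≈ -5.0000.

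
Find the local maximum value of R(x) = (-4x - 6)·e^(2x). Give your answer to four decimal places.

0.0366

R'(x) = (-4)·e^(2x) + (-4x - 6)·2·e^(2x) = (-8x - 16)·e^(2x). Since e^(2x) > 0, the only critical point is x = -2.
R''(-2) has the same sign as -8 < 0, so this is a local maximum.
R(-2) = (2)·e^(-4) ≈ 0.0366.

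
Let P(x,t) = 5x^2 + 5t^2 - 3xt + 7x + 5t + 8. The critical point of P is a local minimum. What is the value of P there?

253/91

∂P/∂x = 10x - 3t + 7 = 0 and ∂P/∂t = -3x + 10t + 5 = 0, so (x, t) = (-85/91, -71/91).
The Hessian has P_{xx} = 10, P_{tt} = 10, P_{xt} = -3, giving D = 91 > 0 with P_{xx} > 0, so the point is a local minimum.
P(-85/91, -71/91) = 253/91.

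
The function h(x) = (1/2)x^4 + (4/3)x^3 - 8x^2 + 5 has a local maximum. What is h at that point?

h'(x) = 2x^3 + 4x^2 - 16x. Setting h'(x) = 0 gives x ∈ {-4, 0, 2}.
Since h''(x) = 6x^2 + 8x - 16, we get h''(-4) = 48 > 0 ⇒ local minimum; h''(0) = -16 < 0 ⇒ local maximum; h''(2) = 24 > 0 ⇒ local minimum.
Thus h has its local maximum at x = 0, with value 5.

5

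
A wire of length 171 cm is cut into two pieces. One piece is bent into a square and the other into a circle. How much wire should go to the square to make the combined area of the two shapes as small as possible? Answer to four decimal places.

95.7770

Let x be the length used for the square. Square side x/4; circle radius (171−x)/(2π).
A(x) = (x/4)² + π·((171−x)/(2π))² = x²/16 + (171−x)²/(4π) for 0 ≤ x ≤ 171. A'(x) = x/8 − (171−x)/(2π) = 0 gives x = 4·171/(π+4) ≈ 95.7770.
A'' = 1/8 + 1/(2π) > 0, so this gives the minimum combined area; x ≈ 95.7770 cm to the square.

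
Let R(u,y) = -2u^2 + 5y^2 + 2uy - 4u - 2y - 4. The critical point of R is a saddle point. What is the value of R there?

-30/11

∂R/∂u = -4u + 2y - 4 = 0 and ∂R/∂y = 2u + 10y - 2 = 0, so (u, y) = (-9/11, 4/11).
The Hessian has R_{uu} = -4, R_{yy} = 10, R_{uy} = 2, giving D = -44 < 0, so the point is a saddle point.
R(-9/11, 4/11) = -30/11.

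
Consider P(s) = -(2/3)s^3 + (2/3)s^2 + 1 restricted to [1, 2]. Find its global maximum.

Differentiating, P'(s) = -2s^2 + (4/3)s; which has no zeros in [1, 2].
Compare values at every candidate in [1, 2]: P(1) = 1, P(2) = -5/3.
The maximum over the interval is 1, attained at s = 1.

1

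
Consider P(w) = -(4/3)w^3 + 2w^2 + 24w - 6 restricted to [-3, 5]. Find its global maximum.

48

P'(w) = -4w^2 + 4w + 24, which vanishes at w = -2 and w = 3.
Candidates: P(-3) = -24,  P(-2) = -106/3,  P(3) = 48,  P(5) = -8/3.
So the maximum is P(3) = 48.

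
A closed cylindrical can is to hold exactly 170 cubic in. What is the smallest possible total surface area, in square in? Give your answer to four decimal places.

With radius r and height h, πr²h = 170 so h = 170/(πr²), and S(r) = 2πr² + 2πrh = 2πr² + 2·170/r.
S'(r) = 4πr − 2·170/r² = 0 ⇒ r³ = 170/(2π), so r ≈ 3.0021 and h = 2r ≈ 6.0042.
S''(r) = 4π + 4·170/r³ > 0, so this is the minimum; S ≈ 169.8819.

169.8819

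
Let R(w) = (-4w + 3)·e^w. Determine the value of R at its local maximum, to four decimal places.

By the product rule, R'(w) = (-4w - 1)·e^w. Since e^w > 0, the only critical point is w = -1/4.
R''(-1/4) has the same sign as -4 < 0, so this is a local maximum.
R(-1/4) = (4)·e^(-1/4) ≈ 3.1152.

3.1152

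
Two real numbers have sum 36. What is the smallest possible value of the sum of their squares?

648

With a + b = 36, a^2 + b^2 = a^2 + (36 − a)^2.
The derivative 2a − 2(36 − a) = 4a − 72 vanishes at a = 18; second derivative 4 > 0, a minimum.
The minimum is 2·(18)^2 = 648.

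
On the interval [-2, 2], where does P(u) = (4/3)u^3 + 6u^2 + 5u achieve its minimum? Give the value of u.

-1/2

The derivative is 4u^2 + 12u + 5, whose only zero in [-2, 2] is u = -1/2.
Candidates: P(-2) = 10/3; P(-1/2) = -7/6; P(2) = 134/3.
The minimum over the interval is -7/6, attained at u = -1/2.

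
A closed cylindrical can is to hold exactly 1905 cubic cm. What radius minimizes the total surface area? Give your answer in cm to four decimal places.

6.7180

With radius r and height h, πr²h = 1905 so h = 1905/(πr²), and S(r) = 2πr² + 2πrh = 2πr² + 2·1905/r.
S'(r) = 4πr − 2·1905/r² = 0 ⇒ r³ = 1905/(2π), so r ≈ 6.7180 and h = 2r ≈ 13.4359.
S''(r) = 4π + 4·1905/r³ > 0, so this is the minimum; S ≈ 850.7028.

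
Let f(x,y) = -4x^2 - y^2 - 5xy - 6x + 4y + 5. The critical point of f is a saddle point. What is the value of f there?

-175/9

∂f/∂x = -8x - 5y - 6 = 0 and ∂f/∂y = -5x - 2y + 4 = 0, so (x, y) = (32/9, -62/9).
The Hessian has f_{xx} = -8, f_{yy} = -2, f_{xy} = -5, giving D = -9 < 0, so the point is a saddle point.
f(32/9, -62/9) = -175/9.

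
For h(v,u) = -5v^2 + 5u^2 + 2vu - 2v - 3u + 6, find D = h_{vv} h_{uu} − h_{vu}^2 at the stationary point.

∂h/∂v = -10v + 2u - 2 = 0 and ∂h/∂u = 2v + 10u - 3 = 0, so (v, u) = (-7/52, 17/52).
The Hessian has h_{vv} = -10, h_{uu} = 10, h_{vu} = 2, giving D = -104 < 0, so the point is a saddle point.
D = (-10)·(10) − (2)^2 = -104.

-104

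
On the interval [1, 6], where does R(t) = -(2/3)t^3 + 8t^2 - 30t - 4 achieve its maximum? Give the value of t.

R'(t) = -2t^2 + 16t - 30, which vanishes at t = 3 and t = 5.
Compare values at every candidate in [1, 6]: R(1) = -80/3,  R(3) = -40,  R(5) = -112/3,  R(6) = -40.
So the maximum is R(1) = -80/3.

1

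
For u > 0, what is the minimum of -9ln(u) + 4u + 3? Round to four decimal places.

h'(u) = -9/u + 4 = 0 gives u = 9/4.
h''(u) = 9/u², which is positive for u > 0, so this is a local minimum.
h(9/4) = -9·ln(9/4) + 9 + 3 ≈ 4.7016.

4.7016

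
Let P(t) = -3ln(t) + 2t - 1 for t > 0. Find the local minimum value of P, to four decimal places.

0.7836

P'(t) = -3/t + 2 = 0 gives t = 3/2.
P''(t) = 3/t², which is positive for t > 0, so this is a local minimum.
P(3/2) = -3·ln(3/2) + 3 - 1 ≈ 0.7836.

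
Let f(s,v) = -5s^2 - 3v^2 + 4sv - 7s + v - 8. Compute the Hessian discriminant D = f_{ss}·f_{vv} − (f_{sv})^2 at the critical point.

44

∂f/∂s = -10s + 4v - 7 = 0 and ∂f/∂v = 4s - 6v + 1 = 0, so (s, v) = (-19/22, -9/22).
The Hessian has f_{ss} = -10, f_{vv} = -6, f_{sv} = 4, giving D = 44 > 0 with f_{ss} < 0, so the point is a local maximum.
D = (-10)·(-6) − (4)^2 = 44.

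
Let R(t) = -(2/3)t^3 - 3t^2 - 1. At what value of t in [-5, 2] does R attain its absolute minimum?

Differentiating, R'(t) = -2t^2 - 6t; which vanishes at t = -3 and t = 0.
Candidates: R(-5) = 22/3; R(-3) = -10; R(0) = -1; R(2) = -55/3.
The minimum over the interval is -55/3, attained at t = 2.

2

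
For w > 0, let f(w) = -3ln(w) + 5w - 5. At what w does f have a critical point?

f'(w) = -3/w + 5 = 0 gives w = 3/5.
f''(w) = 3/w², which is positive for w > 0, so this is a local minimum.
f(3/5) = -3·ln(3/5) + 3 - 5 ≈ -0.4675.

3/5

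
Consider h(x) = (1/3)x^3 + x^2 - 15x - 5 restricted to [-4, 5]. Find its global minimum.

Differentiating, h'(x) = x^2 + 2x - 15; whose only zero in [-4, 5] is x = 3.
Evaluating at the critical points and endpoints: h(-4) = 149/3,  h(3) = -32,  h(5) = -40/3.
Hence the absolute minimum is -32 at x = 3.

-32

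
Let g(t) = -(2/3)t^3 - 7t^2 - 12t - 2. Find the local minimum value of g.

-38

g'(t) = -2t^2 - 14t - 12. Setting g'(t) = 0 gives t ∈ {-6, -1}.
Second-derivative test with g''(t) = -4t - 14: g''(-6) = 10 > 0 ⇒ local minimum; g''(-1) = -10 < 0 ⇒ local maximum.
So the local minimum value is g(-6) = -38.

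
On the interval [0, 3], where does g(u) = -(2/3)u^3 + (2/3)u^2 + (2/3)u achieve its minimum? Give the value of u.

g'(u) = -2u^2 + (4/3)u + 2/3, whose only zero in [0, 3] is u = 1.
Compare values at every candidate in [0, 3]: g(0) = 0,  g(1) = 2/3,  g(3) = -10.
The minimum over the interval is -10, attained at u = 3.

3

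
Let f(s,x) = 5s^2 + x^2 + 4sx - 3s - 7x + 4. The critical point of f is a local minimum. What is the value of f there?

-77/2

∂f/∂s = 10s + 4x - 3 = 0 and ∂f/∂x = 4s + 2x - 7 = 0, so (s, x) = (-11/2, 29/2).
The Hessian has f_{ss} = 10, f_{xx} = 2, f_{sx} = 4, giving D = 4 > 0 with f_{ss} > 0, so the point is a local minimum.
f(-11/2, 29/2) = -77/2.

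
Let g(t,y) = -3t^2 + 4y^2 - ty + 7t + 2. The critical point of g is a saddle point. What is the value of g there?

∂g/∂t = -6t - y + 7 = 0 and ∂g/∂y = -t + 8y = 0, so (t, y) = (8/7, 1/7).
The Hessian has g_{tt} = -6, g_{yy} = 8, g_{ty} = -1, giving D = -49 < 0, so the point is a saddle point.
g(8/7, 1/7) = 6.

6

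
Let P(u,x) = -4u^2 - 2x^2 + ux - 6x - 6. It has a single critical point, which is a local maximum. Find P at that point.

-42/31

∂P/∂u = -8u + x = 0 and ∂P/∂x = u - 4x - 6 = 0, so (u, x) = (-6/31, -48/31).
The Hessian has P_{uu} = -8, P_{xx} = -4, P_{ux} = 1, giving D = 31 > 0 with P_{uu} < 0, so the point is a local maximum.
P(-6/31, -48/31) = -42/31.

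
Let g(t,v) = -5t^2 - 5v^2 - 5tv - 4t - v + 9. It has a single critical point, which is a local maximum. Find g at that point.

∂g/∂t = -10t - 5v - 4 = 0 and ∂g/∂v = -5t - 10v - 1 = 0, so (t, v) = (-7/15, 2/15).
The Hessian has g_{tt} = -10, g_{vv} = -10, g_{tv} = -5, giving D = 75 > 0 with g_{tt} < 0, so the point is a local maximum.
g(-7/15, 2/15) = 148/15.

148/15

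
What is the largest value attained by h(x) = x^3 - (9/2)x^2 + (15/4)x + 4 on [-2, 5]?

Differentiating, h'(x) = 3x^2 - 9x + 15/4; which vanishes at x = 1/2 and x = 5/2.
Evaluating at the critical points and endpoints: h(-2) = -59/2; h(1/2) = 39/8; h(5/2) = 7/8; h(5) = 141/4.
The maximum over the interval is 141/4, attained at x = 5.

141/4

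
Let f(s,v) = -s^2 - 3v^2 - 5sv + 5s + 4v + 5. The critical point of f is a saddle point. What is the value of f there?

74/13

∂f/∂s = -2s - 5v + 5 = 0 and ∂f/∂v = -5s - 6v + 4 = 0, so (s, v) = (-10/13, 17/13).
The Hessian has f_{ss} = -2, f_{vv} = -6, f_{sv} = -5, giving D = -13 < 0, so the point is a saddle point.
f(-10/13, 17/13) = 74/13.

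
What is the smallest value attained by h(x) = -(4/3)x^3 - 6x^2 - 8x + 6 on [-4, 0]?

6

The derivative is -4x^2 - 12x - 8, which vanishes at x = -2 and x = -1.
Evaluating at the critical points and endpoints: h(-4) = 82/3; h(-2) = 26/3; h(-1) = 28/3; h(0) = 6.
Hence the absolute minimum is 6 at x = 0.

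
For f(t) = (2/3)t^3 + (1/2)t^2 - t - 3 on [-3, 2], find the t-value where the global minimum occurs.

f'(t) = 2t^2 + t - 1, which vanishes at t = -1 and t = 1/2.
Candidates: f(-3) = -27/2,  f(-1) = -13/6,  f(1/2) = -79/24,  f(2) = 7/3.
Hence the absolute minimum is -27/2 at t = -3.

-3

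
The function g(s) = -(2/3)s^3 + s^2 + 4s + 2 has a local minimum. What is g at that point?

g'(s) = -2s^2 + 2s + 4. Setting g'(s) = 0 gives s ∈ {-1, 2}.
Since g''(s) = -4s + 2, we get g''(-1) = 6 > 0 ⇒ local minimum; g''(2) = -6 < 0 ⇒ local maximum.
The local minimum is g(-1) = -1/3.

-1/3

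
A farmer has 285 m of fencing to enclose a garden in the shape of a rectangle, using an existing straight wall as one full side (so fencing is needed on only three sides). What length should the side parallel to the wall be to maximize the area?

285/2

Let the sides perpendicular to the wall have length x and the parallel side y, so 2x + y = 285 and the area is A = xy = x(285 − 2x).
A'(x) = 285 − 4x = 0 gives x = 285/4, and A''(x) = −4 < 0 confirms a maximum.
Then y = 285 − 2·285/4 = 285/2 and A = 81225/8.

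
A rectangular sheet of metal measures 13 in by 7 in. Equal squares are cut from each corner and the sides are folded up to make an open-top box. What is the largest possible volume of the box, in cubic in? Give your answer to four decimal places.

With cut size x, the volume is V(x) = x(13 − 2x)(7 − 2x) for 0 < x < 3.5.
V'(x) = 12x^2 − 80x + 91. Setting V'(x) = 0 gives x ≈ 1.4551 (the root in (0, 3.5)).
V''(x) = 24x − 80 is negative there, so this is the maximum; V ≈ 60.0451.

60.0451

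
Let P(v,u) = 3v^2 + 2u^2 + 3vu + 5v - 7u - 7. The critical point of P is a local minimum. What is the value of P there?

∂P/∂v = 6v + 3u + 5 = 0 and ∂P/∂u = 3v + 4u - 7 = 0, so (v, u) = (-41/15, 19/5).
The Hessian has P_{vv} = 6, P_{uu} = 4, P_{vu} = 3, giving D = 15 > 0 with P_{vv} > 0, so the point is a local minimum.
P(-41/15, 19/5) = -407/15.

-407/15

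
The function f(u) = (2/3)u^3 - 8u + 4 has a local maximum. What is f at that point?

44/3

f'(u) = 2u^2 - 8 = 0 at u = -2, 2.
Second-derivative test with f''(u) = 4u: f''(-2) = -8 < 0 ⇒ local maximum; f''(2) = 8 > 0 ⇒ local minimum.
So the local maximum value is f(-2) = 44/3.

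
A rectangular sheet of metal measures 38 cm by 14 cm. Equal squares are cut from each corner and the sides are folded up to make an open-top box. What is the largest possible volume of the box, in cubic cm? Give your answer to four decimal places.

768.9478

With cut size x, the volume is V(x) = x(38 − 2x)(14 − 2x) for 0 < x < 7.
V'(x) = 12x^2 − 208x + 532. Setting V'(x) = 0 gives x ≈ 3.1189 (the root in (0, 7)).
V''(x) = 24x − 208 is negative there, so this is the maximum; V ≈ 768.9478.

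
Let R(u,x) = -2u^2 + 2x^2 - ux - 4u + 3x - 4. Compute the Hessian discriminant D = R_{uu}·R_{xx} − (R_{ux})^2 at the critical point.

∂R/∂u = -4u - x - 4 = 0 and ∂R/∂x = -u + 4x + 3 = 0, so (u, x) = (-13/17, -16/17).
The Hessian has R_{uu} = -4, R_{xx} = 4, R_{ux} = -1, giving D = -17 < 0, so the point is a saddle point.
D = (-4)·(4) − (-1)^2 = -17.

-17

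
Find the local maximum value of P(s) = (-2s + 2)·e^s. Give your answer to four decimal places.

P'(s) = (-2)·e^s + (-2s + 2)·1·e^s = (-2s)·e^s. Since e^s > 0, the only critical point is s = 0.
P''(0) has the same sign as -2 < 0, so this is a local maximum.
P(0) = (2)·e^(0) ≈ 2.0000.

2.0000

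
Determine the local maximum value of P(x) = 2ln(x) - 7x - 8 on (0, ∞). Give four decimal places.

-12.5055

P'(x) = 2/x − 7 = 0 gives x = 2/7.
P''(x) = -2/x², which is negative for x > 0, so this is a local maximum.
P(2/7) = 2·ln(2/7) - 2 - 8 ≈ -12.5055.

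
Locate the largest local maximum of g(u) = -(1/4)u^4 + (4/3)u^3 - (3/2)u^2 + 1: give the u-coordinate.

3

g'(u) = -u^3 + 4u^2 - 3u = 0 at u = 0, 1, 3.
Second-derivative test with g''(u) = -3u^2 + 8u - 3: g''(0) = -3 < 0 ⇒ local maximum; g''(1) = 2 > 0 ⇒ local minimum; g''(3) = -6 < 0 ⇒ local maximum.
Thus g has its largest local maximum at u = 3, with value 13/4.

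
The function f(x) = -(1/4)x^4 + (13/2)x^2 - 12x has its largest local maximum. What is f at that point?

f'(x) = -x^3 + 13x - 12 = 0 at x = -4, 1, 3.
f''(x) = -3x^2 + 13. f''(-4) = -35 < 0 ⇒ local maximum; f''(1) = 10 > 0 ⇒ local minimum; f''(3) = -14 < 0 ⇒ local maximum.
Thus f has its largest local maximum at x = -4, with value 88.

88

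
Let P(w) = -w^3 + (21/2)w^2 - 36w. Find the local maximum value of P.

-40

P'(w) = -3w^2 + 21w - 36 = 0 at w = 3, 4.
Second-derivative test with P''(w) = -6w + 21: P''(3) = 3 > 0 ⇒ local minimum; P''(4) = -3 < 0 ⇒ local maximum.
Thus P has its local maximum at w = 4, with value -40.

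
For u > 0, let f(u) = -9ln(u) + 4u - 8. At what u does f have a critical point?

f'(u) = -9/u + 4 = 0 gives u = 9/4.
f''(u) = 9/u², which is positive for u > 0, so this is a local minimum.
f(9/4) = -9·ln(9/4) + 9 - 8 ≈ -6.2984.

9/4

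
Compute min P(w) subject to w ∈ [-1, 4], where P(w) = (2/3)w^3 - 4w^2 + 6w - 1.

P'(w) = 2w^2 - 8w + 6, which vanishes at w = 1 and w = 3.
Evaluating at the critical points and endpoints: P(-1) = -35/3, P(1) = 5/3, P(3) = -1, P(4) = 5/3.
So the minimum is P(-1) = -35/3.

-35/3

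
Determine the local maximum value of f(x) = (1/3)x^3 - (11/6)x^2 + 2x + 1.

Critical points: f'(x) = x^2 - (11/3)x + 2 vanishes at x = 2/3, 3.
Second-derivative test with f''(x) = 2x - 11/3: f''(2/3) = -7/3 < 0 ⇒ local maximum; f''(3) = 7/3 > 0 ⇒ local minimum.
Thus f has its local maximum at x = 2/3, with value 131/81.

131/81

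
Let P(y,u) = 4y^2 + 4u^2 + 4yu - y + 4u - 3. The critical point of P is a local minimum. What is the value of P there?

∂P/∂y = 8y + 4u - 1 = 0 and ∂P/∂u = 4y + 8u + 4 = 0, so (y, u) = (1/2, -3/4).
The Hessian has P_{yy} = 8, P_{uu} = 8, P_{yu} = 4, giving D = 48 > 0 with P_{yy} > 0, so the point is a local minimum.
P(1/2, -3/4) = -19/4.

-19/4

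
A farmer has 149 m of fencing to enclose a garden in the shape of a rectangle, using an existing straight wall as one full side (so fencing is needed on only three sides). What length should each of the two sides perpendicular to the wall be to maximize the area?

149/4

Let the sides perpendicular to the wall have length x and the parallel side y, so 2x + y = 149 and the area is A = xy = x(149 − 2x).
A'(x) = 149 − 4x = 0 gives x = 149/4, and A''(x) = −4 < 0 confirms a maximum.
Then y = 149 − 2·149/4 = 149/2 and A = 22201/8.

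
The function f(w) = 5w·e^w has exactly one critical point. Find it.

f'(w) = 5·e^w + (5w)·1·e^w = (5w + 5)·e^w. Since e^w > 0, the only critical point is w = -1.
f''(-1) has the same sign as 5 > 0, so this is a local minimum.
f(-1) = (-5)·e^(-1) ≈ -1.8394.

-1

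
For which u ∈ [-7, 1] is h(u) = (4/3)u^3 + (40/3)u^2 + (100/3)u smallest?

The derivative is 4u^2 + (80/3)u + 100/3, which vanishes at u = -5 and u = -5/3.
Evaluating at the critical points and endpoints: h(-7) = -112/3, h(-5) = 0, h(-5/3) = -2000/81, h(1) = 48.
So the minimum is h(-7) = -112/3.

-7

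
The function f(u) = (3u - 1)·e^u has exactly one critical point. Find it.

-2/3

By the product rule, f'(u) = (3u + 2)·e^u. Since e^u > 0, the only critical point is u = -2/3.
f''(-2/3) has the same sign as 3 > 0, so this is a local minimum.
f(-2/3) = (-3)·e^(-2/3) ≈ -1.5403.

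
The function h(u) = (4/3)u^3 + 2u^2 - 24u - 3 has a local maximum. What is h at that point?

h'(u) = 4u^2 + 4u - 24. Setting h'(u) = 0 gives u ∈ {-3, 2}.
Since h''(u) = 8u + 4, we get h''(-3) = -20 < 0 ⇒ local maximum; h''(2) = 20 > 0 ⇒ local minimum.
The local maximum is h(-3) = 51.

51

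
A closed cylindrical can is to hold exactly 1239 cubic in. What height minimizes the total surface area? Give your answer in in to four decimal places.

With radius r and height h, πr²h = 1239 so h = 1239/(πr²), and S(r) = 2πr² + 2πrh = 2πr² + 2·1239/r.
S'(r) = 4πr − 2·1239/r² = 0 ⇒ r³ = 1239/(2π), so r ≈ 5.8205 and h = 2r ≈ 11.6411.
S''(r) = 4π + 4·1239/r³ > 0, so this is the minimum; S ≈ 638.5998.

11.6411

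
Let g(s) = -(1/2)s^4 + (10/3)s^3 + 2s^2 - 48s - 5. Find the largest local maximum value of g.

193/3

Critical points: g'(s) = -2s^3 + 10s^2 + 4s - 48 vanishes at s = -2, 3, 4.
g''(s) = -6s^2 + 20s + 4. g''(-2) = -60 < 0 ⇒ local maximum; g''(3) = 10 > 0 ⇒ local minimum; g''(4) = -12 < 0 ⇒ local maximum.
So the largest local maximum value is g(-2) = 193/3.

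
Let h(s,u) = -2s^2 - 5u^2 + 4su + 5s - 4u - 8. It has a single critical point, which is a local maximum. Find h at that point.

-115/24

∂h/∂s = -4s + 4u + 5 = 0 and ∂h/∂u = 4s - 10u - 4 = 0, so (s, u) = (17/12, 1/6).
The Hessian has h_{ss} = -4, h_{uu} = -10, h_{su} = 4, giving D = 24 > 0 with h_{ss} < 0, so the point is a local maximum.
h(17/12, 1/6) = -115/24.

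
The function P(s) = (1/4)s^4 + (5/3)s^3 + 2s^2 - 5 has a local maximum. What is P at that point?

P'(s) = s^3 + 5s^2 + 4s = 0 at s = -4, -1, 0.
Since P''(s) = 3s^2 + 10s + 4, we get P''(-4) = 12 > 0 ⇒ local minimum; P''(-1) = -3 < 0 ⇒ local maximum; P''(0) = 4 > 0 ⇒ local minimum.
The local maximum is P(-1) = -53/12.

-53/12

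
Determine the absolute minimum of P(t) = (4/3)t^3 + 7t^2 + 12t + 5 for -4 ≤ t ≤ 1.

P'(t) = 4t^2 + 14t + 12, which vanishes at t = -2 and t = -3/2.
Compare values at every candidate in [-4, 1]: P(-4) = -49/3,  P(-2) = -5/3,  P(-3/2) = -7/4,  P(1) = 76/3.
Hence the absolute minimum is -49/3 at t = -4.

-49/3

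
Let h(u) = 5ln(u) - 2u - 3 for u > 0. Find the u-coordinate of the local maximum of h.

h'(u) = 5/u − 2 = 0 gives u = 5/2.
h''(u) = -5/u², which is negative for u > 0, so this is a local maximum.
h(5/2) = 5·ln(5/2) - 5 - 3 ≈ -3.4185.

5/2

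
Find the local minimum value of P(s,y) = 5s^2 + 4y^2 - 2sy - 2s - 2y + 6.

∂P/∂s = 10s - 2y - 2 = 0 and ∂P/∂y = -2s + 8y - 2 = 0, so (s, y) = (5/19, 6/19).
The Hessian has P_{ss} = 10, P_{yy} = 8, P_{sy} = -2, giving D = 76 > 0 with P_{ss} > 0, so the point is a local minimum.
P(5/19, 6/19) = 103/19.

103/19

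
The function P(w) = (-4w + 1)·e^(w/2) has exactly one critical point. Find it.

-7/4

By the product rule, P'(w) = (-2w - 7/2)·e^(w/2). Since e^(w/2) > 0, the only critical point is w = -7/4.
P''(-7/4) has the same sign as -2 < 0, so this is a local maximum.
P(-7/4) = (8)·e^(-7/8) ≈ 3.3349.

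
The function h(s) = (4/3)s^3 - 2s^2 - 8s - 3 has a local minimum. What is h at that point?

-49/3

h'(s) = 4s^2 - 4s - 8 = 0 at s = -1, 2.
Since h''(s) = 8s - 4, we get h''(-1) = -12 < 0 ⇒ local maximum; h''(2) = 12 > 0 ⇒ local minimum.
Thus h has its local minimum at s = 2, with value -49/3.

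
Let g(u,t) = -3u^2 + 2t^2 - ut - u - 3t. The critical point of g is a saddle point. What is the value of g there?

∂g/∂u = -6u - t - 1 = 0 and ∂g/∂t = -u + 4t - 3 = 0, so (u, t) = (-7/25, 17/25).
The Hessian has g_{uu} = -6, g_{tt} = 4, g_{ut} = -1, giving D = -25 < 0, so the point is a saddle point.
g(-7/25, 17/25) = -22/25.

-22/25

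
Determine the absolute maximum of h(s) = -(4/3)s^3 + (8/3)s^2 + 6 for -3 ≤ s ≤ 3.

66

Differentiating, h'(s) = -4s^2 + (16/3)s; which vanishes at s = 0 and s = 4/3.
Evaluating at the critical points and endpoints: h(-3) = 66, h(0) = 6, h(4/3) = 614/81, h(3) = -6.
The maximum over the interval is 66, attained at s = -3.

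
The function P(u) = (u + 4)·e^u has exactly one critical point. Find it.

By the product rule, P'(u) = (u + 5)·e^u. Since e^u > 0, the only critical point is u = -5.
P''(-5) has the same sign as 1 > 0, so this is a local minimum.
P(-5) = (-1)·e^(-5) ≈ -0.0067.

-5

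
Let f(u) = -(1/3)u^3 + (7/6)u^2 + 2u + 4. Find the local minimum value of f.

266/81

Critical points: f'(u) = -u^2 + (7/3)u + 2 vanishes at u = -2/3, 3.
Second-derivative test with f''(u) = -2u + 7/3: f''(-2/3) = 11/3 > 0 ⇒ local minimum; f''(3) = -11/3 < 0 ⇒ local maximum.
Thus f has its local minimum at u = -2/3, with value 266/81.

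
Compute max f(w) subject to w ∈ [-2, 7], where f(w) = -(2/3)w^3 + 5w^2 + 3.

134/3

The derivative is -2w^2 + 10w, which vanishes at w = 0 and w = 5.
Compare values at every candidate in [-2, 7]: f(-2) = 85/3,  f(0) = 3,  f(5) = 134/3,  f(7) = 58/3.
Hence the absolute maximum is 134/3 at w = 5.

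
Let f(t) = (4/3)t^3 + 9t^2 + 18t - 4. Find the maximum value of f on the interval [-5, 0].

The derivative is 4t^2 + 18t + 18, which vanishes at t = -3 and t = -3/2.
Compare values at every candidate in [-5, 0]: f(-5) = -107/3; f(-3) = -13; f(-3/2) = -61/4; f(0) = -4.
So the maximum is f(0) = -4.

-4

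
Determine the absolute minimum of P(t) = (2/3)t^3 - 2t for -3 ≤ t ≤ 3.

-12

The derivative is 2t^2 - 2, which vanishes at t = -1 and t = 1.
Candidates: P(-3) = -12; P(-1) = 4/3; P(1) = -4/3; P(3) = 12.
The minimum over the interval is -12, attained at t = -3.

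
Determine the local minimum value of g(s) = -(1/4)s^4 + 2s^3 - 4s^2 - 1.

g'(s) = -s^3 + 6s^2 - 8s. Setting g'(s) = 0 gives s ∈ {0, 2, 4}.
Since g''(s) = -3s^2 + 12s - 8, we get g''(0) = -8 < 0 ⇒ local maximum; g''(2) = 4 > 0 ⇒ local minimum; g''(4) = -8 < 0 ⇒ local maximum.
Thus g has its local minimum at s = 2, with value -5.

-5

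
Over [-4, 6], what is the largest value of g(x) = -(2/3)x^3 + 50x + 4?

g'(x) = -2x^2 + 50, whose only zero in [-4, 6] is x = 5.
Candidates: g(-4) = -460/3; g(5) = 512/3; g(6) = 160.
So the maximum is g(5) = 512/3.

512/3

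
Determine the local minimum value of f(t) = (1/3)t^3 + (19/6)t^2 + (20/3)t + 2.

f'(t) = t^2 + (19/3)t + 20/3. Setting f'(t) = 0 gives t ∈ {-5, -4/3}.
f''(t) = 2t + 19/3. f''(-5) = -11/3 < 0 ⇒ local maximum; f''(-4/3) = 11/3 > 0 ⇒ local minimum.
The local minimum is f(-4/3) = -166/81.

-166/81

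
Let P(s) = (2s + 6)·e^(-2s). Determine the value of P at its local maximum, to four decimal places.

P'(s) = 2·e^(-2s) + (2s + 6)·(-2)·e^(-2s) = (-4s - 10)·e^(-2s). Since e^(-2s) > 0, the only critical point is s = -5/2.
P''(-5/2) has the same sign as -4 < 0, so this is a local maximum.
P(-5/2) = (1)·e^(5) ≈ 148.4132.

148.4132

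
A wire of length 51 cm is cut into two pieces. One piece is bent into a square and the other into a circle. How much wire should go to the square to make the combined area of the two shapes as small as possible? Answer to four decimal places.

Let x be the length used for the square. Square side x/4; circle radius (51−x)/(2π).
A(x) = (x/4)² + π·((51−x)/(2π))² = x²/16 + (51−x)²/(4π) for 0 ≤ x ≤ 51. A'(x) = x/8 − (51−x)/(2π) = 0 gives x = 4·51/(π+4) ≈ 28.5651.
A'' = 1/8 + 1/(2π) > 0, so this gives the minimum combined area; x ≈ 28.5651 cm to the square.

28.5651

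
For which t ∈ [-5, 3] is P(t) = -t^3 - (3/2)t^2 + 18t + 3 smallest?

Differentiating, P'(t) = -3t^2 - 3t + 18; which vanishes at t = -3 and t = 2.
Compare values at every candidate in [-5, 3]: P(-5) = 1/2,  P(-3) = -75/2,  P(2) = 25,  P(3) = 33/2.
So the minimum is P(-3) = -75/2.

-3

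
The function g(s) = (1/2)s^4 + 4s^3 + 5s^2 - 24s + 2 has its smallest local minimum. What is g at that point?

-25/2

g'(s) = 2s^3 + 12s^2 + 10s - 24. Setting g'(s) = 0 gives s ∈ {-4, -3, 1}.
Since g''(s) = 6s^2 + 24s + 10, we get g''(-4) = 10 > 0 ⇒ local minimum; g''(-3) = -8 < 0 ⇒ local maximum; g''(1) = 40 > 0 ⇒ local minimum.
The smallest local minimum is g(1) = -25/2.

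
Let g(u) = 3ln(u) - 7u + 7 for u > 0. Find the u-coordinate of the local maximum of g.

g'(u) = 3/u − 7 = 0 gives u = 3/7.
g''(u) = -3/u², which is negative for u > 0, so this is a local maximum.
g(3/7) = 3·ln(3/7) - 3 + 7 ≈ 1.4581.

3/7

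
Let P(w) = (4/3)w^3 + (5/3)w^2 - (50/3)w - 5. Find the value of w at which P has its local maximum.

-5/2

Critical points: P'(w) = 4w^2 + (10/3)w - 50/3 vanishes at w = -5/2, 5/3.
Second-derivative test with P''(w) = 8w + 10/3: P''(-5/2) = -50/3 < 0 ⇒ local maximum; P''(5/3) = 50/3 > 0 ⇒ local minimum.
The local maximum is P(-5/2) = 105/4.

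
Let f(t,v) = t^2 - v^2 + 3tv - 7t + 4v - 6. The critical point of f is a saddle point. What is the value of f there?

∂f/∂t = 2t + 3v - 7 = 0 and ∂f/∂v = 3t - 2v + 4 = 0, so (t, v) = (2/13, 29/13).
The Hessian has f_{tt} = 2, f_{vv} = -2, f_{tv} = 3, giving D = -13 < 0, so the point is a saddle point.
f(2/13, 29/13) = -27/13.

-27/13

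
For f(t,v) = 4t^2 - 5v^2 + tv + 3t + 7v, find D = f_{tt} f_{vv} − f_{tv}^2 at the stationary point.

∂f/∂t = 8t + v + 3 = 0 and ∂f/∂v = t - 10v + 7 = 0, so (t, v) = (-37/81, 53/81).
The Hessian has f_{tt} = 8, f_{vv} = -10, f_{tv} = 1, giving D = -81 < 0, so the point is a saddle point.
D = (8)·(-10) − (1)^2 = -81.

-81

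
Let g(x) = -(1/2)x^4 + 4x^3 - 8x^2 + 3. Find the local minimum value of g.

-5

Critical points: g'(x) = -2x^3 + 12x^2 - 16x vanishes at x = 0, 2, 4.
g''(x) = -6x^2 + 24x - 16. g''(0) = -16 < 0 ⇒ local maximum; g''(2) = 8 > 0 ⇒ local minimum; g''(4) = -16 < 0 ⇒ local maximum.
The local minimum is g(2) = -5.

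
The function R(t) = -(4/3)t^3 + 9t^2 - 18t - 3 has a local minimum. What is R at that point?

-57/4

R'(t) = -4t^2 + 18t - 18 = 0 at t = 3/2, 3.
R''(t) = -8t + 18. R''(3/2) = 6 > 0 ⇒ local minimum; R''(3) = -6 < 0 ⇒ local maximum.
Thus R has its local minimum at t = 3/2, with value -57/4.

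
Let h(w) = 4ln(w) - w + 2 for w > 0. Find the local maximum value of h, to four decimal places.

3.5452

h'(w) = 4/w − 1 = 0 gives w = 4.
h''(w) = -4/w², which is negative for w > 0, so this is a local maximum.
h(4) = 4·ln(4) - 4 + 2 ≈ 3.5452.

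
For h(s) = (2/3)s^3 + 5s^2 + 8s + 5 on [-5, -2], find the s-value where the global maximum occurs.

h'(s) = 2s^2 + 10s + 8, whose only zero in [-5, -2] is s = -4.
Evaluating at the critical points and endpoints: h(-5) = 20/3,  h(-4) = 31/3,  h(-2) = 11/3.
The maximum over the interval is 31/3, attained at s = -4.

-4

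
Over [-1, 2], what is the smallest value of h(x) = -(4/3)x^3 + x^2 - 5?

h'(x) = -4x^2 + 2x, which vanishes at x = 0 and x = 1/2.
Evaluating at the critical points and endpoints: h(-1) = -8/3; h(0) = -5; h(1/2) = -59/12; h(2) = -35/3.
So the minimum is h(2) = -35/3.

-35/3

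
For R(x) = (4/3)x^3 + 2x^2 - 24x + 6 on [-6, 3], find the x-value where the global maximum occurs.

The derivative is 4x^2 + 4x - 24, which vanishes at x = -3 and x = 2.
Evaluating at the critical points and endpoints: R(-6) = -66, R(-3) = 60, R(2) = -70/3, R(3) = -12.
So the maximum is R(-3) = 60.

-3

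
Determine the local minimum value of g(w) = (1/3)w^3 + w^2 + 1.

Critical points: g'(w) = w^2 + 2w vanishes at w = -2, 0.
g''(w) = 2w + 2. g''(-2) = -2 < 0 ⇒ local maximum; g''(0) = 2 > 0 ⇒ local minimum.
The local minimum is g(0) = 1.

1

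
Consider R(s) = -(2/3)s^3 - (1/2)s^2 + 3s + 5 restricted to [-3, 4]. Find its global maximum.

R'(s) = -2s^2 - s + 3, which vanishes at s = -3/2 and s = 1.
Candidates: R(-3) = 19/2, R(-3/2) = 13/8, R(1) = 41/6, R(4) = -101/3.
So the maximum is R(-3) = 19/2.

19/2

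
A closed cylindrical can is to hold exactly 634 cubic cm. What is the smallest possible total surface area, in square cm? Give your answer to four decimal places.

408.5458

With radius r and height h, πr²h = 634 so h = 634/(πr²), and S(r) = 2πr² + 2πrh = 2πr² + 2·634/r.
S'(r) = 4πr − 2·634/r² = 0 ⇒ r³ = 634/(2π), so r ≈ 4.6555 and h = 2r ≈ 9.3111.
S''(r) = 4π + 4·634/r³ > 0, so this is the minimum; S ≈ 408.5458.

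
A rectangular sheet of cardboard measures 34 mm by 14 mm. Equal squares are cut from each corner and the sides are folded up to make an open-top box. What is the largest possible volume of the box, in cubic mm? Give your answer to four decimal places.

672.2679

With cut size x, the volume is V(x) = x(34 − 2x)(14 − 2x) for 0 < x < 7.
V'(x) = 12x^2 − 192x + 476. Setting V'(x) = 0 gives x ≈ 3.0671 (the root in (0, 7)).
V''(x) = 24x − 192 is negative there, so this is the maximum; V ≈ 672.2679.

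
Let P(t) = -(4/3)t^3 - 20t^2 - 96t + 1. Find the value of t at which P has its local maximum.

-4

P'(t) = -4t^2 - 40t - 96. Setting P'(t) = 0 gives t ∈ {-6, -4}.
Since P''(t) = -8t - 40, we get P''(-6) = 8 > 0 ⇒ local minimum; P''(-4) = -8 < 0 ⇒ local maximum.
Thus P has its local maximum at t = -4, with value 451/3.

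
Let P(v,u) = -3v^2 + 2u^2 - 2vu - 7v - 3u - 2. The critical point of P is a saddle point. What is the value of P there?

∂P/∂v = -6v - 2u - 7 = 0 and ∂P/∂u = -2v + 4u - 3 = 0, so (v, u) = (-17/14, 1/7).
The Hessian has P_{vv} = -6, P_{uu} = 4, P_{vu} = -2, giving D = -28 < 0, so the point is a saddle point.
P(-17/14, 1/7) = 57/28.

57/28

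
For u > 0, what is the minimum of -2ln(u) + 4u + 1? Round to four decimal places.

g'(u) = -2/u + 4 = 0 gives u = 1/2.
g''(u) = 2/u², which is positive for u > 0, so this is a local minimum.
g(1/2) = -2·ln(1/2) + 2 + 1 ≈ 4.3863.

4.3863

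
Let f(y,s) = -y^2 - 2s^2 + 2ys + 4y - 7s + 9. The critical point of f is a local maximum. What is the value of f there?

∂f/∂y = -2y + 2s + 4 = 0 and ∂f/∂s = 2y - 4s - 7 = 0, so (y, s) = (1/2, -3/2).
The Hessian has f_{yy} = -2, f_{ss} = -4, f_{ys} = 2, giving D = 4 > 0 with f_{yy} < 0, so the point is a local maximum.
f(1/2, -3/2) = 61/4.

61/4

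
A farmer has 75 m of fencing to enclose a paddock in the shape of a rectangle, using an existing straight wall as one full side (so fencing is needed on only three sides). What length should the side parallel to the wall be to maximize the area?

75/2

Let the sides perpendicular to the wall have length x and the parallel side y, so 2x + y = 75 and the area is A = xy = x(75 − 2x).
A'(x) = 75 − 4x = 0 gives x = 75/4, and A''(x) = −4 < 0 confirms a maximum.
Then y = 75 − 2·75/4 = 75/2 and A = 5625/8.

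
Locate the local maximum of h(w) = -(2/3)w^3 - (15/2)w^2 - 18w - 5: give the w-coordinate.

-3/2

h'(w) = -2w^2 - 15w - 18. Setting h'(w) = 0 gives w ∈ {-6, -3/2}.
Second-derivative test with h''(w) = -4w - 15: h''(-6) = 9 > 0 ⇒ local minimum; h''(-3/2) = -9 < 0 ⇒ local maximum.
The local maximum is h(-3/2) = 59/8.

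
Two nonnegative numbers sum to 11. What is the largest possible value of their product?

121/4

With x + y = 11, the product is P(x) = x(11 − x).
P'(x) = 11 − 2x = 0 gives x = 11/2; P'' = −2 < 0, so this is the maximum.
P = 11/2·11/2 = 121/4.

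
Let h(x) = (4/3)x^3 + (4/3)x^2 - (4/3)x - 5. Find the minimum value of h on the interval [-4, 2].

h'(x) = 4x^2 + (8/3)x - 4/3, which vanishes at x = -1 and x = 1/3.
Compare values at every candidate in [-4, 2]: h(-4) = -191/3,  h(-1) = -11/3,  h(1/3) = -425/81,  h(2) = 25/3.
The minimum over the interval is -191/3, attained at x = -4.

-191/3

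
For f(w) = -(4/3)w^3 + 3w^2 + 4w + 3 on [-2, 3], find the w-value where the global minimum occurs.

-1/2

The derivative is -4w^2 + 6w + 4, which vanishes at w = -1/2 and w = 2.
Evaluating at the critical points and endpoints: f(-2) = 53/3, f(-1/2) = 23/12, f(2) = 37/3, f(3) = 6.
Hence the absolute minimum is 23/12 at w = -1/2.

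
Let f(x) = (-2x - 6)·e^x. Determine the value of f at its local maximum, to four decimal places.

By the product rule, f'(x) = (-2x - 8)·e^x. Since e^x > 0, the only critical point is x = -4.
f''(-4) has the same sign as -2 < 0, so this is a local maximum.
f(-4) = (2)·e^(-4) ≈ 0.0366.

0.0366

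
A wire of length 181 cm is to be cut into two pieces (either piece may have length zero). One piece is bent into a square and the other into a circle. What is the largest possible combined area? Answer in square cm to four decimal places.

2607.0375

Let x be the length used for the square. Square side x/4; circle radius (181−x)/(2π).
A(x) = (x/4)² + π·((181−x)/(2π))² = x²/16 + (181−x)²/(4π) for 0 ≤ x ≤ 181. A'(x) = x/8 − (181−x)/(2π) = 0 gives x = 4·181/(π+4) ≈ 101.3779.
A'' > 0, so the interior critical point is a minimum; the maximum is at an endpoint. A(0) = 2607.0375 and A(181) = 2047.5625, so the largest area is 2607.0375.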